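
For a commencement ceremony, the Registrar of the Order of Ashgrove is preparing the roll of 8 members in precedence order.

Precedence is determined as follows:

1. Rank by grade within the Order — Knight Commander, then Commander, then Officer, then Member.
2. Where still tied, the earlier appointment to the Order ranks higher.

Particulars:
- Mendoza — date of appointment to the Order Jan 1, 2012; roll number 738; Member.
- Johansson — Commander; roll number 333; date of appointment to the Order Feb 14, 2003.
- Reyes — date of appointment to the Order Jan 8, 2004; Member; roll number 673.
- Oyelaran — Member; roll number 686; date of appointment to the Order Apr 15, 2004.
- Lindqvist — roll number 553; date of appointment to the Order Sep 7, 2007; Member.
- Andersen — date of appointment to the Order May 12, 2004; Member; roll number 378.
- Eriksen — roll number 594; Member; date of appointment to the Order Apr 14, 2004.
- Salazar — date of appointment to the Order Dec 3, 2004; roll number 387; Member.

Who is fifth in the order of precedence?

By grade within the Order: Johansson (Commander); then Reyes, Eriksen, Oyelaran, Andersen, Salazar, Lindqvist and Mendoza (Member).
Among Reyes, Eriksen, Oyelaran, Andersen, Salazar, Lindqvist and Mendoza, by date of appointment to the Order (earlier first): Reyes (Jan 8, 2004) before Eriksen (Apr 14, 2004) before Oyelaran (Apr 15, 2004) before Andersen (May 12, 2004) before Salazar (Dec 3, 2004) before Lindqvist (Sep 7, 2007) before Mendoza (Jan 1, 2012).
Order: Johansson, Reyes, Eriksen, Oyelaran, Andersen, Salazar, Lindqvist, Mendoza.

Andersen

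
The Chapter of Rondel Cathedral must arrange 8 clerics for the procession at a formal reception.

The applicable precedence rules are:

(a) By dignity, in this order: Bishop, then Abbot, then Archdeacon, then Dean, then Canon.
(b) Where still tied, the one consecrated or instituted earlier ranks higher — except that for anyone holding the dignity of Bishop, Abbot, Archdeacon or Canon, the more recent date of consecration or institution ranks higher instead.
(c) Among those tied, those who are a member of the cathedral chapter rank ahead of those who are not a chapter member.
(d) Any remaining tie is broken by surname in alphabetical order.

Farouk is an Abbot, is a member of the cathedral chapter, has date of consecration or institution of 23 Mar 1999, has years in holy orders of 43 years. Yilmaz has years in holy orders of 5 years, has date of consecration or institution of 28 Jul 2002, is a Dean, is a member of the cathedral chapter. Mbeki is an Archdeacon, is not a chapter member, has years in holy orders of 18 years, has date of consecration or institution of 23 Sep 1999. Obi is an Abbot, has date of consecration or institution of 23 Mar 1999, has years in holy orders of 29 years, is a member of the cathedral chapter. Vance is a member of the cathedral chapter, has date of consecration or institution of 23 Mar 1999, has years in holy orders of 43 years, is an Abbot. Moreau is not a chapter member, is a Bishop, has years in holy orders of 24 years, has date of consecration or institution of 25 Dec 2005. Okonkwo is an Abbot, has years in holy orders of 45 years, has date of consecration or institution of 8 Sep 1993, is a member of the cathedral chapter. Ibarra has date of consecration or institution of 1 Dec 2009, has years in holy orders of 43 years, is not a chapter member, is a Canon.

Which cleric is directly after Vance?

Okonkwo

By dignity: Moreau (Bishop); then Farouk, Obi, Vance and Okonkwo (Abbot); then Mbeki (Archdeacon); then Yilmaz (Dean); then Ibarra (Canon).
Among Farouk, Obi, Vance and Okonkwo, by date of consecration or institution (later first) (reversed rule for this group): Farouk, Obi and Vance (23 Mar 1999) before Okonkwo (8 Sep 1993).
Farouk, Obi and Vance are each a member of the cathedral chapter, so the next rule applies.
Among Farouk, Obi and Vance, alphabetically by surname: Farouk before Obi before Vance.
Order: Moreau, Farouk, Obi, Vance, Okonkwo, Mbeki, Yilmaz, Ibarra.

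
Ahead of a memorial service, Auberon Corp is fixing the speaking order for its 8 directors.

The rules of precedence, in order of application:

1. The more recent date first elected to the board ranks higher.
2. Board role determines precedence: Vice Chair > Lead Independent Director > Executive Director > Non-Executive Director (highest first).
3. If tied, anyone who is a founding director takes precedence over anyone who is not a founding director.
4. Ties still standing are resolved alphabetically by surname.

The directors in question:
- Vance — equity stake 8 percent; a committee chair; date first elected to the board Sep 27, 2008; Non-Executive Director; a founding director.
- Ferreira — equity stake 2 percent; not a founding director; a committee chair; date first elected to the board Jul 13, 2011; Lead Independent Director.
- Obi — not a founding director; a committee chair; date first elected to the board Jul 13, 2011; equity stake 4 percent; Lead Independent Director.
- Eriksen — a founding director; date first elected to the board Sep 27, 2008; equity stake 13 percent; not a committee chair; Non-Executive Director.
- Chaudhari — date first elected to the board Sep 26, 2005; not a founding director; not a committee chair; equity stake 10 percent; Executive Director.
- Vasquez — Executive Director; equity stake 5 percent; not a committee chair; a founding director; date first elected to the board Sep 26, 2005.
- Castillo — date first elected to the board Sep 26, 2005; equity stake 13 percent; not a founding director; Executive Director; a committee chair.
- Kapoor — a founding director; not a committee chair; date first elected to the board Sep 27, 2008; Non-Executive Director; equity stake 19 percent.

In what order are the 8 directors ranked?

Ferreira, Obi, Eriksen, Kapoor, Vance, Vasquez, Castillo, Chaudhari

By date first elected to the board (later first): Ferreira and Obi (both Jul 13, 2011); then Eriksen, Kapoor and Vance (each Sep 27, 2008); then Vasquez, Castillo and Chaudhari (each Sep 26, 2005).
Ferreira and Obi are each Lead Independent Director, so the next rule applies.
Ferreira and Obi are each not a founding director, so the next rule applies.
Among Ferreira and Obi, alphabetically by surname: Ferreira before Obi.
Eriksen, Kapoor and Vance are each Non-Executive Director, so the next rule applies.
Eriksen, Kapoor and Vance are each a founding director, so the next rule applies.
Among Eriksen, Kapoor and Vance, alphabetically by surname: Eriksen before Kapoor before Vance.
Vasquez, Castillo and Chaudhari are each Executive Director, so the next rule applies.
Among Vasquez, Castillo and Chaudhari, a founding director before not a founding director: Vasquez (a founding director) before Castillo and Chaudhari (not a founding director).
Among Castillo and Chaudhari, alphabetically by surname: Castillo before Chaudhari.
Full order: Ferreira, Obi, Eriksen, Kapoor, Vance, Vasquez, Castillo, Chaudhari.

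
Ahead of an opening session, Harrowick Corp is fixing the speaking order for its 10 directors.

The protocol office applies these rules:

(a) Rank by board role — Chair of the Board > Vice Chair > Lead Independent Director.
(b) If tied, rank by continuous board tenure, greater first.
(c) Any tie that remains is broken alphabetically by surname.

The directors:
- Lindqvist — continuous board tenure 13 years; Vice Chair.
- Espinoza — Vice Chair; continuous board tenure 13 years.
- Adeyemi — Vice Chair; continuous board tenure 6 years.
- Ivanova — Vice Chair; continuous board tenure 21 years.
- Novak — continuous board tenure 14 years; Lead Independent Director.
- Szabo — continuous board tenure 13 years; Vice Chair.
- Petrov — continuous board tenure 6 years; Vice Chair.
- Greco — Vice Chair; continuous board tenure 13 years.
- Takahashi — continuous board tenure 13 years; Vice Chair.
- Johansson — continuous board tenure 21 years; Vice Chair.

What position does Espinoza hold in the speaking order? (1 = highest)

3

By board role: Ivanova, Johansson, Espinoza, Greco, Lindqvist, Szabo, Takahashi, Adeyemi and Petrov (Vice Chair); then Novak (Lead Independent Director).
Among Ivanova, Johansson, Espinoza, Greco, Lindqvist, Szabo, Takahashi, Adeyemi and Petrov, by continuous board tenure (higher first): Ivanova and Johansson (21 years) before Espinoza, Greco, Lindqvist, Szabo and Takahashi (13 years) before Adeyemi and Petrov (6 years).
Among Ivanova and Johansson, alphabetically by surname: Ivanova before Johansson.
Among Espinoza, Greco, Lindqvist, Szabo and Takahashi, alphabetically by surname: Espinoza before Greco before Lindqvist before Szabo before Takahashi.
Among Adeyemi and Petrov, alphabetically by surname: Adeyemi before Petrov.
Order: Ivanova, Johansson, Espinoza, Greco, Lindqvist, Szabo, Takahashi, Adeyemi, Petrov, Novak. So position 3.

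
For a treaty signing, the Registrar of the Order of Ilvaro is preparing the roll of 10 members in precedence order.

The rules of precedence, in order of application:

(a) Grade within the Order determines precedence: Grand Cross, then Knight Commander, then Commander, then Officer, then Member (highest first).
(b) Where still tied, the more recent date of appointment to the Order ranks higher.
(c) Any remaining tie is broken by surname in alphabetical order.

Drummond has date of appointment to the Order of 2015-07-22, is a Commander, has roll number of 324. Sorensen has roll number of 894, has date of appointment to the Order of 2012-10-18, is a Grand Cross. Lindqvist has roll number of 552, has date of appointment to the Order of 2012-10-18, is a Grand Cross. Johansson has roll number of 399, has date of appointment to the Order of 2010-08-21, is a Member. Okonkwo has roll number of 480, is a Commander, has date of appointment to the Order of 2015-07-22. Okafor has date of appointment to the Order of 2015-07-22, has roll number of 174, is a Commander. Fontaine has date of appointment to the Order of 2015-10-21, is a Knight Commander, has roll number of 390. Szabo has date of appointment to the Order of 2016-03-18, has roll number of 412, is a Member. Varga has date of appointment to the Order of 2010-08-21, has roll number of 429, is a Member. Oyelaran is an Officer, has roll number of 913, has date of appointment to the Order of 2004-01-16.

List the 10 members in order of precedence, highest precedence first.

Lindqvist, Sorensen, Fontaine, Drummond, Okafor, Okonkwo, Oyelaran, Szabo, Johansson, Varga

By grade within the Order: Lindqvist and Sorensen (Grand Cross); then Fontaine (Knight Commander); then Drummond, Okafor and Okonkwo (Commander); then Oyelaran (Officer); then Szabo, Johansson and Varga (Member).
Lindqvist and Sorensen both have date of appointment to the Order 2012-10-18, so the next rule applies.
Among Lindqvist and Sorensen, alphabetically by surname: Lindqvist before Sorensen.
Drummond, Okafor and Okonkwo all have date of appointment to the Order 2015-07-22, so the next rule applies.
Among Drummond, Okafor and Okonkwo, alphabetically by surname: Drummond before Okafor before Okonkwo.
Among Szabo, Johansson and Varga, by date of appointment to the Order (later first): Szabo (2016-03-18) before Johansson and Varga (2010-08-21).
Among Johansson and Varga, alphabetically by surname: Johansson before Varga.
Full order: Lindqvist, Sorensen, Fontaine, Drummond, Okafor, Okonkwo, Oyelaran, Szabo, Johansson, Varga.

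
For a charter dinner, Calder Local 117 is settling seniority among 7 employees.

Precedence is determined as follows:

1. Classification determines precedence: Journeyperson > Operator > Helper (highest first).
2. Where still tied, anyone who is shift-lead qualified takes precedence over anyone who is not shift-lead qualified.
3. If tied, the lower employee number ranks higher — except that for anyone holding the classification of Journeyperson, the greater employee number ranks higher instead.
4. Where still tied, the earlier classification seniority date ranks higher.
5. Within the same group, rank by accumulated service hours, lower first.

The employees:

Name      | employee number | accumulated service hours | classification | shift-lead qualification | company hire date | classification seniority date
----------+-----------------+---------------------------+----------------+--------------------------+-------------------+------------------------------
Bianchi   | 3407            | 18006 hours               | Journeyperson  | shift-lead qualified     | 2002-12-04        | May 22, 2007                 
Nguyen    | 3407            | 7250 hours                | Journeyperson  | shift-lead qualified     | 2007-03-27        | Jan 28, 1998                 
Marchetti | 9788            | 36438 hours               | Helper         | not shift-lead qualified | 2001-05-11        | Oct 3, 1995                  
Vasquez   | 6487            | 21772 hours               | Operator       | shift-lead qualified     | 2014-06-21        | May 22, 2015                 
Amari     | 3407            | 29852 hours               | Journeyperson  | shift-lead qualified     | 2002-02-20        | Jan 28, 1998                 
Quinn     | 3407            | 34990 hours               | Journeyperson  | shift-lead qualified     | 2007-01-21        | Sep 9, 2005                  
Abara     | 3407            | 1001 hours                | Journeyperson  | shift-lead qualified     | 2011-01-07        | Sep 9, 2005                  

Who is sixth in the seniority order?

Vasquez

By classification: Nguyen, Amari, Abara, Quinn and Bianchi (Journeyperson); then Vasquez (Operator); then Marchetti (Helper).
Nguyen, Amari, Abara, Quinn and Bianchi are each shift-lead qualified, so the next rule applies.
Nguyen, Amari, Abara, Quinn and Bianchi all have employee number 3407, so the next rule applies.
Among Nguyen, Amari, Abara, Quinn and Bianchi, by classification seniority date (earlier first): Nguyen and Amari (Jan 28, 1998) before Abara and Quinn (Sep 9, 2005) before Bianchi (May 22, 2007).
Among Nguyen and Amari, by accumulated service hours (lower first): Nguyen (7250 hours) before Amari (29852 hours).
Among Abara and Quinn, by accumulated service hours (lower first): Abara (1001 hours) before Quinn (34990 hours).
Order: Nguyen, Amari, Abara, Quinn, Bianchi, Vasquez, Marchetti.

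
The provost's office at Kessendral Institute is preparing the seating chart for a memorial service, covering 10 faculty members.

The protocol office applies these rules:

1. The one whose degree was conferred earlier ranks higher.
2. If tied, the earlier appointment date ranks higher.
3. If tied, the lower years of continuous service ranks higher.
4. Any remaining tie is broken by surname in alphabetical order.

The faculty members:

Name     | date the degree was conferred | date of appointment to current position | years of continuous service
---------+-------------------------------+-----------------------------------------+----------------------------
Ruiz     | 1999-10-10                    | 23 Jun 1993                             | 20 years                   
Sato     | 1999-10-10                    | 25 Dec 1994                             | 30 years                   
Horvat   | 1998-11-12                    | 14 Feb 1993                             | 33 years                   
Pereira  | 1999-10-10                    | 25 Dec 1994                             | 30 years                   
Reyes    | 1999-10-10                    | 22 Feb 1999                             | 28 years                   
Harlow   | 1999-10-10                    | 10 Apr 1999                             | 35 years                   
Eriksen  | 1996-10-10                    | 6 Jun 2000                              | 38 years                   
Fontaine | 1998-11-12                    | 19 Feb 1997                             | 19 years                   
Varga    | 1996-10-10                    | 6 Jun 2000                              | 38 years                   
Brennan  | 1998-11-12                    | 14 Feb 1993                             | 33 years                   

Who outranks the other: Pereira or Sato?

Pereira

By date the degree was conferred (earlier first): Eriksen and Varga (both 1996-10-10); then Brennan, Horvat and Fontaine (each 1998-11-12); then Ruiz, Pereira, Sato, Reyes and Harlow (each 1999-10-10).
Eriksen and Varga both have date of appointment to current position 6 Jun 2000, so the next rule applies.
Eriksen and Varga both have years of continuous service 38 years, so the next rule applies.
Among Eriksen and Varga, alphabetically by surname: Eriksen before Varga.
Among Brennan, Horvat and Fontaine, by date of appointment to current position (earlier first): Brennan and Horvat (14 Feb 1993) before Fontaine (19 Feb 1997).
Brennan and Horvat both have years of continuous service 33 years, so the next rule applies.
Among Brennan and Horvat, alphabetically by surname: Brennan before Horvat.
Among Ruiz, Pereira, Sato, Reyes and Harlow, by date of appointment to current position (earlier first): Ruiz (23 Jun 1993) before Pereira and Sato (25 Dec 1994) before Reyes (22 Feb 1999) before Harlow (10 Apr 1999).
Pereira and Sato both have years of continuous service 30 years, so the next rule applies.
Among Pereira and Sato, alphabetically by surname: Pereira before Sato.
So Pereira takes precedence.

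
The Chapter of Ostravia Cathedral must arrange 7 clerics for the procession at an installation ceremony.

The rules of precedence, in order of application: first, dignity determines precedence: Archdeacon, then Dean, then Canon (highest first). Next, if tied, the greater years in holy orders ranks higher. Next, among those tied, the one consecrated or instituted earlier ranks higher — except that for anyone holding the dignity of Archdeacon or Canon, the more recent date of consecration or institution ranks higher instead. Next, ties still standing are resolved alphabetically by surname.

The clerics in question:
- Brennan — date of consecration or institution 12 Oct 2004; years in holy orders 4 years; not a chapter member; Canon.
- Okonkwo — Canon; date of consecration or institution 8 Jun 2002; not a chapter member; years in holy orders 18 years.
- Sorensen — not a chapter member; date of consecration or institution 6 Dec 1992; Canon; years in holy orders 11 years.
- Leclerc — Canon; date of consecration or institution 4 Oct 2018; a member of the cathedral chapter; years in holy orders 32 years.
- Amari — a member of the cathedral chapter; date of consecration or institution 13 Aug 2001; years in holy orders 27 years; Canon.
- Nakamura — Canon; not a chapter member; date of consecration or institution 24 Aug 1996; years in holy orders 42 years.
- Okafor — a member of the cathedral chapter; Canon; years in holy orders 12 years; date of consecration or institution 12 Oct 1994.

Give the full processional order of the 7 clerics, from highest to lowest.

By dignity: Nakamura, Leclerc, Amari, Okonkwo, Okafor, Sorensen and Brennan (Canon).
Among Nakamura, Leclerc, Amari, Okonkwo, Okafor, Sorensen and Brennan, by years in holy orders (higher first): Nakamura (42 years) before Leclerc (32 years) before Amari (27 years) before Okonkwo (18 years) before Okafor (12 years) before Sorensen (11 years) before Brennan (4 years).
Full order: Nakamura, Leclerc, Amari, Okonkwo, Okafor, Sorensen, Brennan.

Nakamura, Leclerc, Amari, Okonkwo, Okafor, Sorensen, Brennan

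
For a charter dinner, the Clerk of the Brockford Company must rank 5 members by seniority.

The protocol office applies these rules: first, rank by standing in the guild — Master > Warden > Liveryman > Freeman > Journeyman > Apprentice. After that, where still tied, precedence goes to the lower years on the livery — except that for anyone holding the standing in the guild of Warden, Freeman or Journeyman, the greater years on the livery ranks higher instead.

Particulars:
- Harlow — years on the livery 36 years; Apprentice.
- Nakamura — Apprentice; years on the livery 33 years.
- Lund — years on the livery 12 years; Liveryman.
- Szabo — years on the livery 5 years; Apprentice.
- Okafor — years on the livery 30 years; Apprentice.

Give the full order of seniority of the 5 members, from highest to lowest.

By standing in the guild: Lund (Liveryman); then Szabo, Okafor, Nakamura and Harlow (Apprentice).
Among Szabo, Okafor, Nakamura and Harlow, by years on the livery (lower first): Szabo (5 years) before Okafor (30 years) before Nakamura (33 years) before Harlow (36 years).
Full order: Lund, Szabo, Okafor, Nakamura, Harlow.

Lund, Szabo, Okafor, Nakamura, Harlow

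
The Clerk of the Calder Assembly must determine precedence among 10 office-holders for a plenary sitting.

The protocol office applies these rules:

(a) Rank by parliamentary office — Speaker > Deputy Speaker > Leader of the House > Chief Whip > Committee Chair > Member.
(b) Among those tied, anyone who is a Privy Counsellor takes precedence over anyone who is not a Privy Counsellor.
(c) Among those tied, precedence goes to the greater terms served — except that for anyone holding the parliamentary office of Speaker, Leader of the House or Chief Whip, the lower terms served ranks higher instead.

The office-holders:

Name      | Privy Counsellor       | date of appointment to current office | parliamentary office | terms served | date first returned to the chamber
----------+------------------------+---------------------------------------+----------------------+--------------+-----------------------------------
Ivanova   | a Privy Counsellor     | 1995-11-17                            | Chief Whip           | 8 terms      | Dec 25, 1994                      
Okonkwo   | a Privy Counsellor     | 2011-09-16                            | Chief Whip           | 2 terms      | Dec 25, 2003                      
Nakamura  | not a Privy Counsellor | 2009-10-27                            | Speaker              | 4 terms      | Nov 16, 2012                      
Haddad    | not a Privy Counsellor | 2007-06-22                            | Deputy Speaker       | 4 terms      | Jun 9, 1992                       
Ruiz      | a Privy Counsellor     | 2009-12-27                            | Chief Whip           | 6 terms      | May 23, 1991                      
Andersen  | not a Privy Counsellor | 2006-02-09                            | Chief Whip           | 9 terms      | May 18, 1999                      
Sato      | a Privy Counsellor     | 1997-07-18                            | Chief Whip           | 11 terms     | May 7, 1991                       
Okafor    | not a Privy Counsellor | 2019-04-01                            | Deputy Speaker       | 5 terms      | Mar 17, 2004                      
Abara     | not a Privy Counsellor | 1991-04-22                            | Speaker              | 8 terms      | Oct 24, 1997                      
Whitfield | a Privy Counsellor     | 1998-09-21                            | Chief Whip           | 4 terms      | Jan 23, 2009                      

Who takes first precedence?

By parliamentary office: Nakamura and Abara (Speaker); then Okafor and Haddad (Deputy Speaker); then Okonkwo, Whitfield, Ruiz, Ivanova, Sato and Andersen (Chief Whip).
Nakamura and Abara are each not a Privy Counsellor, so the next rule applies.
Among Nakamura and Abara, by terms served (lower first) (reversed rule for this group): Nakamura (4 terms) before Abara (8 terms).
Okafor and Haddad are each not a Privy Counsellor, so the next rule applies.
Among Okafor and Haddad, by terms served (higher first): Okafor (5 terms) before Haddad (4 terms).
Among Okonkwo, Whitfield, Ruiz, Ivanova, Sato and Andersen, a Privy Counsellor before not a Privy Counsellor: Okonkwo, Whitfield, Ruiz, Ivanova and Sato (a Privy Counsellor) before Andersen (not a Privy Counsellor).
Among Okonkwo, Whitfield, Ruiz, Ivanova and Sato, by terms served (lower first) (reversed rule for this group): Okonkwo (2 terms) before Whitfield (4 terms) before Ruiz (6 terms) before Ivanova (8 terms) before Sato (11 terms).
Order: Nakamura, Abara, Okafor, Haddad, Okonkwo, Whitfield, Ruiz, Ivanova, Sato, Andersen.

Nakamura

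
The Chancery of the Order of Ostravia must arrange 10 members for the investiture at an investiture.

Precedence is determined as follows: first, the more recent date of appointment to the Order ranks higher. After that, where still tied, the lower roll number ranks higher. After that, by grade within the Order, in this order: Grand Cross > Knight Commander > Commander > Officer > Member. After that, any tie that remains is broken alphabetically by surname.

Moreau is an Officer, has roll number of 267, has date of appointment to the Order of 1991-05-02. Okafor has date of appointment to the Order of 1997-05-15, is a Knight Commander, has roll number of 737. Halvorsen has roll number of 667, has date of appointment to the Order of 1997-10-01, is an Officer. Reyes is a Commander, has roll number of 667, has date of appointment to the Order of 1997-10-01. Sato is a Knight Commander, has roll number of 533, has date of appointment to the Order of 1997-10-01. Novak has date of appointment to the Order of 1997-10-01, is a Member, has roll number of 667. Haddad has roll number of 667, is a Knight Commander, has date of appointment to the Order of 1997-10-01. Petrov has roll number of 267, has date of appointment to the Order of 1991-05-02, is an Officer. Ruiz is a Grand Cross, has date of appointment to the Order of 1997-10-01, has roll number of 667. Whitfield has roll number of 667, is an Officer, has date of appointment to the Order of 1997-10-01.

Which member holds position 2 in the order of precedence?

By date of appointment to the Order (later first): Sato, Ruiz, Haddad, Reyes, Halvorsen, Whitfield and Novak (each 1997-10-01); then Okafor (1997-05-15); then Moreau and Petrov (both 1991-05-02).
Among Sato, Ruiz, Haddad, Reyes, Halvorsen, Whitfield and Novak, by roll number (lower first): Sato (533) before Ruiz, Haddad, Reyes, Halvorsen, Whitfield and Novak (667).
Among Ruiz, Haddad, Reyes, Halvorsen, Whitfield and Novak, by grade within the Order: Ruiz (Grand Cross) before Haddad (Knight Commander) before Reyes (Commander) before Halvorsen and Whitfield (Officer) before Novak (Member).
Among Halvorsen and Whitfield, alphabetically by surname: Halvorsen before Whitfield.
Moreau and Petrov both have roll number 267, so the next rule applies.
Moreau and Petrov are each Officer, so the next rule applies.
Among Moreau and Petrov, alphabetically by surname: Moreau before Petrov.
Order: Sato, Ruiz, Haddad, Reyes, Halvorsen, Whitfield, Novak, Okafor, Moreau, Petrov.

Ruiz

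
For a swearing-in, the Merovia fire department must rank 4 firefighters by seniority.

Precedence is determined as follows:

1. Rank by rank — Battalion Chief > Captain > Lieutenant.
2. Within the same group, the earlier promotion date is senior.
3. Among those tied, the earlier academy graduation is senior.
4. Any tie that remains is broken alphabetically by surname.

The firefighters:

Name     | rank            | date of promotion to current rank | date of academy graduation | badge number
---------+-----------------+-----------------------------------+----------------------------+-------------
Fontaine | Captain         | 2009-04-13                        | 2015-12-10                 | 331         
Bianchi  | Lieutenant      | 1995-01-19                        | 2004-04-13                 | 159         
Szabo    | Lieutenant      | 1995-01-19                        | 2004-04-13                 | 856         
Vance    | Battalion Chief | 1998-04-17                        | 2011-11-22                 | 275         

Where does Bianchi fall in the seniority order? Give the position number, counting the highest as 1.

By rank: Vance (Battalion Chief); then Fontaine (Captain); then Bianchi and Szabo (Lieutenant).
Bianchi and Szabo both have date of promotion to current rank 1995-01-19, so the next rule applies.
Bianchi and Szabo both have date of academy graduation 2004-04-13, so the next rule applies.
Among Bianchi and Szabo, alphabetically by surname: Bianchi before Szabo.
Order: Vance, Fontaine, Bianchi, Szabo. So position 3.

3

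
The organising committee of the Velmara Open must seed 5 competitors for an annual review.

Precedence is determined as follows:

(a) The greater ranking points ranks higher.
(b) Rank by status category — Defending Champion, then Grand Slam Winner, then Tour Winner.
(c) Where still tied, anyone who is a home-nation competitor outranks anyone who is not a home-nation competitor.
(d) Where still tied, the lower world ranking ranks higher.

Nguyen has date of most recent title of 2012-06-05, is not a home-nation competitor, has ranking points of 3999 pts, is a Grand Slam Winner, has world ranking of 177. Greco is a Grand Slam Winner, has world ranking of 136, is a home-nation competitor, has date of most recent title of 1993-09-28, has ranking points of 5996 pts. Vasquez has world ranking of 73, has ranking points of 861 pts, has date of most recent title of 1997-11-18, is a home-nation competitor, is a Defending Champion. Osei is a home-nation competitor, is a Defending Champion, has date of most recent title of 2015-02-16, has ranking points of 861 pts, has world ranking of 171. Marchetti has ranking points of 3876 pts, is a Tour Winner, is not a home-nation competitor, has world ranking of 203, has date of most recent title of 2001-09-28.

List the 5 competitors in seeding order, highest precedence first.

Greco, Nguyen, Marchetti, Vasquez, Osei

By ranking points (higher first): Greco (5996 pts); then Nguyen (3999 pts); then Marchetti (3876 pts); then Vasquez and Osei (both 861 pts).
Vasquez and Osei are each Defending Champion, so the next rule applies.
Vasquez and Osei are each a home-nation competitor, so the next rule applies.
Among Vasquez and Osei, by world ranking (lower first): Vasquez (73) before Osei (171).
Full order: Greco, Nguyen, Marchetti, Vasquez, Osei.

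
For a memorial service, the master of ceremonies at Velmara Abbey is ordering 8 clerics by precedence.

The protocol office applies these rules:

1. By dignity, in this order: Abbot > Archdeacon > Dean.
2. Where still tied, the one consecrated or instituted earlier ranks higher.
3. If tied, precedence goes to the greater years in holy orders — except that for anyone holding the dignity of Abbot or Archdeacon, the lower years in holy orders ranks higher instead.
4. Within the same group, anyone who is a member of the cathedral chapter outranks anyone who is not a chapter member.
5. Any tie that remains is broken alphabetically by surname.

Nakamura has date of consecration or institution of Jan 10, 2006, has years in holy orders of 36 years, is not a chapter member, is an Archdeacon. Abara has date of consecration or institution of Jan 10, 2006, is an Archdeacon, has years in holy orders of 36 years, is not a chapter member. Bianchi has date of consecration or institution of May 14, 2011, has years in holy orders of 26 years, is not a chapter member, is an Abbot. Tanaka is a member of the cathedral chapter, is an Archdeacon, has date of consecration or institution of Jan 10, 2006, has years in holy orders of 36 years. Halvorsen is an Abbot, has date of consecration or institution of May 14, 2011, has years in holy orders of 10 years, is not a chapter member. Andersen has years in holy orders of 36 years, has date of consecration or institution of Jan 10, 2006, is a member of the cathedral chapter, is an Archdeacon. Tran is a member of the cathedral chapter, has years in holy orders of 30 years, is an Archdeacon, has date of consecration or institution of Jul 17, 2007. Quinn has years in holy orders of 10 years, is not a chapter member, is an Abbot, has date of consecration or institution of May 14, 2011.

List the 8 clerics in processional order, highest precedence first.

Halvorsen, Quinn, Bianchi, Andersen, Tanaka, Abara, Nakamura, Tran

By dignity: Halvorsen, Quinn and Bianchi (Abbot); then Andersen, Tanaka, Abara, Nakamura and Tran (Archdeacon).
Halvorsen, Quinn and Bianchi all have date of consecration or institution May 14, 2011, so the next rule applies.
Among Halvorsen, Quinn and Bianchi, by years in holy orders (lower first) (reversed rule for this group): Halvorsen and Quinn (10 years) before Bianchi (26 years).
Halvorsen and Quinn are each not a chapter member, so the next rule applies.
Among Halvorsen and Quinn, alphabetically by surname: Halvorsen before Quinn.
Among Andersen, Tanaka, Abara, Nakamura and Tran, by date of consecration or institution (earlier first): Andersen, Tanaka, Abara and Nakamura (Jan 10, 2006) before Tran (Jul 17, 2007).
Andersen, Tanaka, Abara and Nakamura all have years in holy orders 36 years, so the next rule applies.
Among Andersen, Tanaka, Abara and Nakamura, a member of the cathedral chapter before not a chapter member: Andersen and Tanaka (a member of the cathedral chapter) before Abara and Nakamura (not a chapter member).
Among Andersen and Tanaka, alphabetically by surname: Andersen before Tanaka.
Among Abara and Nakamura, alphabetically by surname: Abara before Nakamura.
Full order: Halvorsen, Quinn, Bianchi, Andersen, Tanaka, Abara, Nakamura, Tran.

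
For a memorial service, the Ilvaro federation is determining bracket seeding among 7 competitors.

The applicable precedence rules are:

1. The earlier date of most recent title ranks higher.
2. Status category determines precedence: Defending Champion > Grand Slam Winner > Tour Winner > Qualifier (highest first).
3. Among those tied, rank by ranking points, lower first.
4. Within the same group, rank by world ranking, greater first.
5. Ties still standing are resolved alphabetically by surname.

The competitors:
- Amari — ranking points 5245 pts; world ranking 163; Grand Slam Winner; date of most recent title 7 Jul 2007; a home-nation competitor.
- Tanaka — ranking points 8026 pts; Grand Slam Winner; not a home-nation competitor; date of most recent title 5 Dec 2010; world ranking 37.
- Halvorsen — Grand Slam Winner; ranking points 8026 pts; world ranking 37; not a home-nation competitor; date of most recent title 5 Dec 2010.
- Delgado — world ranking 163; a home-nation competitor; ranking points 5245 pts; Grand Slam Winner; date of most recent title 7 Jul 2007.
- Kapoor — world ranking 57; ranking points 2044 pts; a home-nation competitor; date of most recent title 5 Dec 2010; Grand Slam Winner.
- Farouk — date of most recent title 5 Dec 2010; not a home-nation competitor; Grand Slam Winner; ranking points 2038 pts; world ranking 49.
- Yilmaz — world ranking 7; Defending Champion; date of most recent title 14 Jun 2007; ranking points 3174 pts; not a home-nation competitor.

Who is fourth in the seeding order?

By date of most recent title (earlier first): Yilmaz (14 Jun 2007); then Amari and Delgado (both 7 Jul 2007); then Farouk, Kapoor, Halvorsen and Tanaka (each 5 Dec 2010).
Amari and Delgado are each Grand Slam Winner, so the next rule applies.
Amari and Delgado both have ranking points 5245 pts, so the next rule applies.
Amari and Delgado both have world ranking 163, so the next rule applies.
Among Amari and Delgado, alphabetically by surname: Amari before Delgado.
Farouk, Kapoor, Halvorsen and Tanaka are each Grand Slam Winner, so the next rule applies.
Among Farouk, Kapoor, Halvorsen and Tanaka, by ranking points (lower first): Farouk (2038 pts) before Kapoor (2044 pts) before Halvorsen and Tanaka (8026 pts).
Halvorsen and Tanaka both have world ranking 37, so the next rule applies.
Among Halvorsen and Tanaka, alphabetically by surname: Halvorsen before Tanaka.
Order: Yilmaz, Amari, Delgado, Farouk, Kapoor, Halvorsen, Tanaka.

Farouk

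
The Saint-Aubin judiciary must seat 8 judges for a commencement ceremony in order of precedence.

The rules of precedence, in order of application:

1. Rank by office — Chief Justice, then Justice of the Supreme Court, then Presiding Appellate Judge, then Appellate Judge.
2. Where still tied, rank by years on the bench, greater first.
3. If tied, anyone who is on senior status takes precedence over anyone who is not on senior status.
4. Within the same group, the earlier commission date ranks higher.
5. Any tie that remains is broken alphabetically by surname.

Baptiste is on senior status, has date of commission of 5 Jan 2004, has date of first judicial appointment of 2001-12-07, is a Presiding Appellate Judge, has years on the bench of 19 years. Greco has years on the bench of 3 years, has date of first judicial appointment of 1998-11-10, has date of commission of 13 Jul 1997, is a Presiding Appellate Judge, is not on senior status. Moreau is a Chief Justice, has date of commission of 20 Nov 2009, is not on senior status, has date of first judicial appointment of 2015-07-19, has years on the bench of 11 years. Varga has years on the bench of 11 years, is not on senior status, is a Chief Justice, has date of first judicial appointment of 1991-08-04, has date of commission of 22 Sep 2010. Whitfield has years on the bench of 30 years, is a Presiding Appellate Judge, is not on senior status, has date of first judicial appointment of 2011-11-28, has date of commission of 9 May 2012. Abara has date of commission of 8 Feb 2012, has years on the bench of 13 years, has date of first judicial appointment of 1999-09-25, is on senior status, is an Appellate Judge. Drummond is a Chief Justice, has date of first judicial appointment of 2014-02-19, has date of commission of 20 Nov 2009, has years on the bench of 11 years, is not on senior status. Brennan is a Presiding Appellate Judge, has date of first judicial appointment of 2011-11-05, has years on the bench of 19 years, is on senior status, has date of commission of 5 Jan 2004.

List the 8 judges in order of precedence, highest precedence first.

By office: Drummond, Moreau and Varga (Chief Justice); then Whitfield, Baptiste, Brennan and Greco (Presiding Appellate Judge); then Abara (Appellate Judge).
Drummond, Moreau and Varga all have years on the bench 11 years, so the next rule applies.
Drummond, Moreau and Varga are each not on senior status, so the next rule applies.
Among Drummond, Moreau and Varga, by date of commission (earlier first): Drummond and Moreau (20 Nov 2009) before Varga (22 Sep 2010).
Among Drummond and Moreau, alphabetically by surname: Drummond before Moreau.
Among Whitfield, Baptiste, Brennan and Greco, by years on the bench (higher first): Whitfield (30 years) before Baptiste and Brennan (19 years) before Greco (3 years).
Baptiste and Brennan are each on senior status, so the next rule applies.
Baptiste and Brennan both have date of commission 5 Jan 2004, so the next rule applies.
Among Baptiste and Brennan, alphabetically by surname: Baptiste before Brennan.
Full order: Drummond, Moreau, Varga, Whitfield, Baptiste, Brennan, Greco, Abara.

Drummond, Moreau, Varga, Whitfield, Baptiste, Brennan, Greco, Abara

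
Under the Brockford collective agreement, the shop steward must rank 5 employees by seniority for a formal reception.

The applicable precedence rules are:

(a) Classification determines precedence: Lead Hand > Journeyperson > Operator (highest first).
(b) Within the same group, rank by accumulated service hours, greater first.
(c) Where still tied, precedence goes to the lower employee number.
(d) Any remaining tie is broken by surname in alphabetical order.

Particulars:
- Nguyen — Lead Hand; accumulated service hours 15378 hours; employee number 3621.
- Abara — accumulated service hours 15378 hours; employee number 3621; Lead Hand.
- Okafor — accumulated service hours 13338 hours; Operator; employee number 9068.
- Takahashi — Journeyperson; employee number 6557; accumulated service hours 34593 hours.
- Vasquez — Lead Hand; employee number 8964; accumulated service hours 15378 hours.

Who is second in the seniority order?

Nguyen

By classification: Abara, Nguyen and Vasquez (Lead Hand); then Takahashi (Journeyperson); then Okafor (Operator).
Abara, Nguyen and Vasquez all have accumulated service hours 15378 hours, so the next rule applies.
Among Abara, Nguyen and Vasquez, by employee number (lower first): Abara and Nguyen (3621) before Vasquez (8964).
Among Abara and Nguyen, alphabetically by surname: Abara before Nguyen.
Order: Abara, Nguyen, Vasquez, Takahashi, Okafor.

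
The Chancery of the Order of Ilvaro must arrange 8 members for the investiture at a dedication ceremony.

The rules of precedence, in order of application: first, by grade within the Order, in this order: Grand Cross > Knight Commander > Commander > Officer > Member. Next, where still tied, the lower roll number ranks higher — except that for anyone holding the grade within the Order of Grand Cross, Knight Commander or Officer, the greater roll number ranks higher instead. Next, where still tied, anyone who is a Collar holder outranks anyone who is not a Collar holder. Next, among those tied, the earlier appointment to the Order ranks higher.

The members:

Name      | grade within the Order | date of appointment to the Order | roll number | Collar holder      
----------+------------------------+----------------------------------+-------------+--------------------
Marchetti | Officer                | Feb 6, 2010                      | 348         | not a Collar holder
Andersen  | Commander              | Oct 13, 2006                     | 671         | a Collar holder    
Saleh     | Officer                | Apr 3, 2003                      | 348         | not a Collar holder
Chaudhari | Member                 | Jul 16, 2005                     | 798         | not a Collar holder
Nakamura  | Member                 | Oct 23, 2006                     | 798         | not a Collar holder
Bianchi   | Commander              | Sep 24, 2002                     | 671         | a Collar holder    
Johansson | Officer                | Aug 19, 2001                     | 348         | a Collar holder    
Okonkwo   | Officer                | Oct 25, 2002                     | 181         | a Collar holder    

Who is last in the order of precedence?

Nakamura

By grade within the Order: Bianchi and Andersen (Commander); then Johansson, Saleh, Marchetti and Okonkwo (Officer); then Chaudhari and Nakamura (Member).
Bianchi and Andersen both have roll number 671, so the next rule applies.
Bianchi and Andersen are each a Collar holder, so the next rule applies.
Among Bianchi and Andersen, by date of appointment to the Order (earlier first): Bianchi (Sep 24, 2002) before Andersen (Oct 13, 2006).
Among Johansson, Saleh, Marchetti and Okonkwo, by roll number (higher first) (reversed rule for this group): Johansson, Saleh and Marchetti (348) before Okonkwo (181).
Among Johansson, Saleh and Marchetti, a Collar holder before not a Collar holder: Johansson (a Collar holder) before Saleh and Marchetti (not a Collar holder).
Among Saleh and Marchetti, by date of appointment to the Order (earlier first): Saleh (Apr 3, 2003) before Marchetti (Feb 6, 2010).
Chaudhari and Nakamura both have roll number 798, so the next rule applies.
Chaudhari and Nakamura are each not a Collar holder, so the next rule applies.
Among Chaudhari and Nakamura, by date of appointment to the Order (earlier first): Chaudhari (Jul 16, 2005) before Nakamura (Oct 23, 2006).
Order: Bianchi, Andersen, Johansson, Saleh, Marchetti, Okonkwo, Chaudhari, Nakamura.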